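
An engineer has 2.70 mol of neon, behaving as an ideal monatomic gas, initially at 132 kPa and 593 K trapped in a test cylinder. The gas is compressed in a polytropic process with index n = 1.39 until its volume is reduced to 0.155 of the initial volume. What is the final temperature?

1230 K

V₁ = nRT₁/P₁ = 2.70×8.314×593/132 = 101 L.
Polytropic n=1.39: T₂ = T₁(V₁/V₂)^(n−1) = 593×(6.45)^0.39 = 1230 K; P₂ = P₁(V₁/V₂)^n = 1760 kPa.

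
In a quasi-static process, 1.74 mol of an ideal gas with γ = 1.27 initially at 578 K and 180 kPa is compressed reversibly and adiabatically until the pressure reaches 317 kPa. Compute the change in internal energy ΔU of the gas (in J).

V₁ = nRT₁/P₁ = 1.74×8.314×578/180 = 46.5 L.
Adiabatic: T₂/T₁ = (P₂/P₁)^((γ−1)/γ) ⇒ T₂ = 578×(1.76)^0.213 = 652 K; V₂ = 29.7 L.
For an ideal gas ΔU = nCvΔT with Cv = R/(γ−1) = 30.8 J/(mol·K).
ΔU = 1.74×30.8×(652−578) = 3960 J.

3960 J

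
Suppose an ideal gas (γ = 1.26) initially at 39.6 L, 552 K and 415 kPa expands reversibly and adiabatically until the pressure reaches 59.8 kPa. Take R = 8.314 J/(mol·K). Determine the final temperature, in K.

370 K

Adiabatic: T₂/T₁ = (P₂/P₁)^((γ−1)/γ) ⇒ T₂ = 552×(0.144)^0.206 = 370 K; V₂ = 184 L.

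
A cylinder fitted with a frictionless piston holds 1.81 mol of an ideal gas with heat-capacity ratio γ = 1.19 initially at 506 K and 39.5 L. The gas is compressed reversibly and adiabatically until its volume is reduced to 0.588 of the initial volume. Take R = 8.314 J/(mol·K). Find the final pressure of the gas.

363 kPa

P₁ = nRT₁/V₁ = 1.81×8.314×506/39.5 = 193 kPa.
Adiabatic: TV^(γ−1) = const ⇒ T₂ = 506×(1.70)^0.190 = 560 K; PV^γ = const ⇒ P₂ = 363 kPa.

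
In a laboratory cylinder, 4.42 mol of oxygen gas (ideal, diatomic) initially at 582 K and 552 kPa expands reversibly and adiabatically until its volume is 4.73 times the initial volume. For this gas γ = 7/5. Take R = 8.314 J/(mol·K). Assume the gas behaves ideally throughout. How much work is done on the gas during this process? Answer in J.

-24800 J

V₁ = nRT₁/P₁ = 4.42×8.314×582/552 = 38.7 L.
Adiabatic: TV^(γ−1) = const ⇒ T₂ = 582×(0.211)^0.400 = 313 K; PV^γ = const ⇒ P₂ = 62.7 kPa.
ΔU = nCvΔT = 4.42×20.8×(313−582) = -24800 J.
Q = 0 for an adiabatic process, so W = −ΔU = 24800 J.
Work done on the gas = −W_by = -24800 J.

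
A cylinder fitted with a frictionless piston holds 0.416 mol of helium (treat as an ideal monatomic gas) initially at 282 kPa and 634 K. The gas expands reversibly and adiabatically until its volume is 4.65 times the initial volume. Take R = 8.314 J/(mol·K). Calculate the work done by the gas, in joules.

V₁ = nRT₁/P₁ = 0.416×8.314×634/282 = 7.78 L.
Adiabatic: TV^(γ−1) = const ⇒ T₂ = 634×(0.215)^0.667 = 228 K; PV^γ = const ⇒ P₂ = 21.8 kPa.
ΔU = nCvΔT = 0.416×12.5×(228−634) = -2110 J.
Q = 0 for an adiabatic process, so W = −ΔU = 2110 J.

2110 J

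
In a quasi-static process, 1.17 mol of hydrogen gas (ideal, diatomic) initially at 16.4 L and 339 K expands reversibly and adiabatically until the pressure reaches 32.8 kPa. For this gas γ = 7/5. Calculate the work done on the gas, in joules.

-3330 J

P₁ = nRT₁/V₁ = 1.17×8.314×339/16.4 = 201 kPa.
Adiabatic: T₂/T₁ = (P₂/P₁)^((γ−1)/γ) ⇒ T₂ = 339×(0.163)^0.286 = 202 K; V₂ = 59.9 L.
ΔU = nCvΔT = 1.17×20.8×(202−339) = -3330 J.
Q = 0 for an adiabatic process, so W = −ΔU = 3330 J.
Work done on the gas = −W_by = -3330 J.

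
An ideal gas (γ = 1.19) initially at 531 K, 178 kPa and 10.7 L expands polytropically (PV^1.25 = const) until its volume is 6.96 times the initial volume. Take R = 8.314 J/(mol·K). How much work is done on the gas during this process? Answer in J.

n = P₁V₁/(RT₁) = 178×10.7/(8.314×531) = 0.431 mol.
Polytropic n=1.25: T₂ = T₁(V₁/V₂)^(n−1) = 531×(0.144)^0.25 = 327 K; P₂ = P₁(V₁/V₂)^n = 15.7 kPa.
W = (P₁V₁−P₂V₂)/(n−1) = (178×10.7−15.7×74.5)/0.25 = 2930 J.
Work done on the gas = −W_by = -2930 J.

-2930 J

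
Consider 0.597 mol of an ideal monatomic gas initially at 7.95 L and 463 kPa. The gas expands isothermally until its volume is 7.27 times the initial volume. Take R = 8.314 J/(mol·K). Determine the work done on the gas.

-7300 J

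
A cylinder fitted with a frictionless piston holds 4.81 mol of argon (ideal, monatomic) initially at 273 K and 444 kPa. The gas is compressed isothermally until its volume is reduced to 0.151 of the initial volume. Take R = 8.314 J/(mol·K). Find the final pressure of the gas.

V₁ = nRT₁/P₁ = 4.81×8.314×273/444 = 24.6 L.
Isothermal: T stays 273 K; PV = const ⇒ V₂ = 3.71 L, P₂ = 2940 kPa.

2940 kPa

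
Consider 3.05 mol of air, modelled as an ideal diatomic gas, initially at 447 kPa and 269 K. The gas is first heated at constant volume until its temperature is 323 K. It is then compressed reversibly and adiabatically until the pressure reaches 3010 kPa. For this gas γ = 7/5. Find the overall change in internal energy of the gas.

16500 J

V₁ = nRT₁/P₁ = 3.05×8.314×269/447 = 15.3 L.
Step 1 — Isochoric: V stays 15.3 L; P/T = const ⇒ T₂ = 323 K, P₂ = 537 kPa.
W = 0 (no volume change).
ΔU = nCvΔT = 3.05×20.8×(323−269) = 3420 J.
Q = ΔU = 3420 J.
State after step 1: P = 537 kPa, V = 15.3 L, T = 323 K.
Step 2 — Adiabatic: T₂/T₁ = (P₂/P₁)^((γ−1)/γ) ⇒ T₂ = 323×(5.61)^0.286 = 529 K; V₂ = 4.45 L.
ΔU = nCvΔT = 3.05×20.8×(529−323) = 13000 J.
Q = 0 for an adiabatic process, so W = −ΔU = -13000 J.
Net over both steps: W = -13000 J, Q = 3420 J, ΔU = 16500 J.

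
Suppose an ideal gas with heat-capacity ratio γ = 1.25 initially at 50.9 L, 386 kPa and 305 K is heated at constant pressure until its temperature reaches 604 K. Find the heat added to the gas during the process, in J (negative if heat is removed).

96300 J

n = P₁V₁/(RT₁) = 386×50.9/(8.314×305) = 7.75 mol.
Isobaric: P stays 386 kPa; V/T = const ⇒ T₂ = 604 K, V₂ = 101 L.
W = PΔV = 386×(101−50.9) kPa·L = 19300 J.
ΔU = nCvΔT = 7.75×33.3×(604−305) = 77000 J.
Q = ΔU + W = nCpΔT = 96300 J.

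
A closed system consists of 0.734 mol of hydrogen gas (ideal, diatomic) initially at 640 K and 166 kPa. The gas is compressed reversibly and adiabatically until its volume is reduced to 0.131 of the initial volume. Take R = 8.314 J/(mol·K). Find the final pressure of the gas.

V₁ = nRT₁/P₁ = 0.734×8.314×640/166 = 23.5 L.
Adiabatic: TV^(γ−1) = const ⇒ T₂ = 640×(7.63)^0.400 = 1440 K; PV^γ = const ⇒ P₂ = 2860 kPa.

2860 kPa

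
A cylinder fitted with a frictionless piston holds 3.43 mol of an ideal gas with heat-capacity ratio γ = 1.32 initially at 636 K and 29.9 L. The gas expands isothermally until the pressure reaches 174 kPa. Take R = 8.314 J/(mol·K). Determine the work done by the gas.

22600 J

P₁ = nRT₁/V₁ = 3.43×8.314×636/29.9 = 607 kPa.
Isothermal: T stays 636 K; PV = const ⇒ V₂ = 104 L, P₂ = 174 kPa.
W = nRT ln(V₂/V₁) = 3.43×8.314×636×ln(3.49) = 22600 J.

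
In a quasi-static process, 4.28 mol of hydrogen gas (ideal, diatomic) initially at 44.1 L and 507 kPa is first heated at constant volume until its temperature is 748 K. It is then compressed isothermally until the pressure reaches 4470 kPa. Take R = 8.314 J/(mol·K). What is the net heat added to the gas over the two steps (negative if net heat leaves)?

-42600 J

T₁ = P₁V₁/(nR) = 507×44.1/(4.28×8.314) = 628 K.
Step 1 — Isochoric: V stays 44.1 L; P/T = const ⇒ T₂ = 748 K, P₂ = 604 kPa.
W = 0 (no volume change).
ΔU = nCvΔT = 4.28×20.8×(748−628) = 10600 J.
Q = ΔU = 10600 J.
State after step 1: P = 604 kPa, V = 44.1 L, T = 748 K.
Step 2 — Isothermal: T stays 748 K; PV = const ⇒ V₂ = 5.95 L, P₂ = 4470 kPa.
ΔU = 0 (ideal gas, T constant).
W = nRT ln(V₂/V₁) = 4.28×8.314×748×ln(0.135) = -53300 J.
Q = ΔU + W = -53300 J.
Net over both steps: W = -53300 J, Q = -42600 J, ΔU = 10600 J.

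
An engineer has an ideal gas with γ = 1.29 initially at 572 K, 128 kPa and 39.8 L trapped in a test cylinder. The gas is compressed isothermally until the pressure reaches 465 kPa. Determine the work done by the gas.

-6570 J

n = P₁V₁/(RT₁) = 128×39.8/(8.314×572) = 1.07 mol.
Isothermal: T stays 572 K; PV = const ⇒ V₂ = 11.0 L, P₂ = 465 kPa.
W = nRT ln(V₂/V₁) = 1.07×8.314×572×ln(0.275) = -6570 J.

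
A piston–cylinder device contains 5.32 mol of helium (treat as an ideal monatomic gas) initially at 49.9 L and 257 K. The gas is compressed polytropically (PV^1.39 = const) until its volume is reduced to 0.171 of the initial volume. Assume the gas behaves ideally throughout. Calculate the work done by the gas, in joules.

-28900 J

P₁ = nRT₁/V₁ = 5.32×8.314×257/49.9 = 228 kPa.
Polytropic n=1.39: T₂ = T₁(V₁/V₂)^(n−1) = 257×(5.85)^0.39 = 512 K; P₂ = P₁(V₁/V₂)^n = 2650 kPa.
W = (P₁V₁−P₂V₂)/(n−1) = (228×49.9−2650×8.53)/0.39 = -28900 J.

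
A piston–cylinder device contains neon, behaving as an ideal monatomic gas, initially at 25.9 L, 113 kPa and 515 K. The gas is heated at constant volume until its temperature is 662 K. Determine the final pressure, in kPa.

Isochoric: V stays 25.9 L; P/T = const ⇒ T₂ = 662 K, P₂ = 145 kPa.

145 kPa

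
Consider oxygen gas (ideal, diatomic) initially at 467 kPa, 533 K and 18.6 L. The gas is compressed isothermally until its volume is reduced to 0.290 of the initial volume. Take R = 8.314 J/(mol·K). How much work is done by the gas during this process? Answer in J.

-10800 J

n = P₁V₁/(RT₁) = 467×18.6/(8.314×533) = 1.96 mol.
Isothermal: T stays 533 K; PV = const ⇒ V₂ = 5.39 L, P₂ = 1610 kPa.
W = nRT ln(V₂/V₁) = 1.96×8.314×533×ln(0.290) = -10800 J.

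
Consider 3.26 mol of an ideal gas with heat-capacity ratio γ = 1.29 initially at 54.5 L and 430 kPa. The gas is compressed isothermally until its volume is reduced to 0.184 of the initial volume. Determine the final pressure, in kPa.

2340 kPa

T₁ = P₁V₁/(nR) = 430×54.5/(3.26×8.314) = 865 K.
Isothermal: T stays 865 K; PV = const ⇒ V₂ = 10.0 L, P₂ = 2340 kPa.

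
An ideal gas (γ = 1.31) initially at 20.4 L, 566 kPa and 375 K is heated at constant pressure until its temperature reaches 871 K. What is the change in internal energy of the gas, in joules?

n = P₁V₁/(RT₁) = 566×20.4/(8.314×375) = 3.70 mol.
Isobaric: P stays 566 kPa; V/T = const ⇒ T₂ = 871 K, V₂ = 47.4 L.
For an ideal gas ΔU = nCvΔT with Cv = R/(γ−1) = 26.8 J/(mol·K).
ΔU = 3.70×26.8×(871−375) = 49300 J.

49300 J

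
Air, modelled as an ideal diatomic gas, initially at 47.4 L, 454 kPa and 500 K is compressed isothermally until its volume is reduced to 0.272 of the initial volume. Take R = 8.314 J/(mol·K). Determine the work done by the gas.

n = P₁V₁/(RT₁) = 454×47.4/(8.314×500) = 5.18 mol.
Isothermal: T stays 500 K; PV = const ⇒ V₂ = 12.9 L, P₂ = 1670 kPa.
W = nRT ln(V₂/V₁) = 5.18×8.314×500×ln(0.272) = -28000 J.

-28000 J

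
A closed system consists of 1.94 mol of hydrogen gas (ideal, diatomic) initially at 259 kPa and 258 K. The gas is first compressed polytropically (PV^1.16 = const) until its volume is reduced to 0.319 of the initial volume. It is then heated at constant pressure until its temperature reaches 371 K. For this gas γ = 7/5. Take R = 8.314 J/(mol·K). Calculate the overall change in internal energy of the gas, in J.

V₁ = nRT₁/P₁ = 1.94×8.314×258/259 = 16.1 L.
Step 1 — Polytropic n=1.16: T₂ = T₁(V₁/V₂)^(n−1) = 258×(3.13)^0.16 = 310 K; P₂ = P₁(V₁/V₂)^n = 975 kPa.
W = (P₁V₁−P₂V₂)/(n−1) = (259×16.1−975×5.13)/0.16 = -5220 J.
ΔU = nCvΔT = 1.94×20.8×(310−258) = 2090 J.
Q = ΔU + W = -3130 J.
State after step 1: P = 975 kPa, V = 5.13 L, T = 310 K.
Step 2 — Isobaric: P stays 975 kPa; V/T = const ⇒ T₂ = 371 K, V₂ = 6.14 L.
W = PΔV = 975×(6.14−5.13) kPa·L = 988 J.
ΔU = nCvΔT = 1.94×20.8×(371−310) = 2470 J.
Q = ΔU + W = nCpΔT = 3460 J.
Net over both steps: W = -4230 J, Q = 327 J, ΔU = 4560 J.

4560 J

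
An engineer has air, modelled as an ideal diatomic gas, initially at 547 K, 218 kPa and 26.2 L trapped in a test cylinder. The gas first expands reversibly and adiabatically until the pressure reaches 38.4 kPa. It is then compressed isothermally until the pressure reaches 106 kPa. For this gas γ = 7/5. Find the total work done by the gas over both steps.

n = P₁V₁/(RT₁) = 218×26.2/(8.314×547) = 1.26 mol.
Step 1 — Adiabatic: T₂/T₁ = (P₂/P₁)^((γ−1)/γ) ⇒ T₂ = 547×(0.176)^0.286 = 333 K; V₂ = 90.6 L.
ΔU = nCvΔT = 1.26×20.8×(333−547) = -5580 J.
Q = 0 for an adiabatic process, so W = −ΔU = 5580 J.
State after step 1: P = 38.4 kPa, V = 90.6 L, T = 333 K.
Step 2 — Isothermal: T stays 333 K; PV = const ⇒ V₂ = 32.8 L, P₂ = 106 kPa.
ΔU = 0 (ideal gas, T constant).
W = nRT ln(V₂/V₁) = 1.26×8.314×333×ln(0.362) = -3530 J.
Q = ΔU + W = -3530 J.
Net over both steps: W = 2050 J, Q = -3530 J, ΔU = -5580 J.

2050 J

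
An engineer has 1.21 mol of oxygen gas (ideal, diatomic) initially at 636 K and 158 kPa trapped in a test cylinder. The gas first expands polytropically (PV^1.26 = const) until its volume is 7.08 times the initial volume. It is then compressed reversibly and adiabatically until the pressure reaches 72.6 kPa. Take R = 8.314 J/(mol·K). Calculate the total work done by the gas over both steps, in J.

3850 J

V₁ = nRT₁/P₁ = 1.21×8.314×636/158 = 40.5 L.
Step 1 — Polytropic n=1.26: T₂ = T₁(V₁/V₂)^(n−1) = 636×(0.141)^0.26 = 382 K; P₂ = P₁(V₁/V₂)^n = 13.4 kPa.
W = (P₁V₁−P₂V₂)/(n−1) = (158×40.5−13.4×287)/0.26 = 9810 J.
ΔU = nCvΔT = 1.21×20.8×(382−636) = -6380 J.
Q = ΔU + W = 3440 J.
State after step 1: P = 13.4 kPa, V = 287 L, T = 382 K.
Step 2 — Adiabatic: T₂/T₁ = (P₂/P₁)^((γ−1)/γ) ⇒ T₂ = 382×(5.41)^0.286 = 619 K; V₂ = 85.8 L.
ΔU = nCvΔT = 1.21×20.8×(619−382) = 5960 J.
Q = 0 for an adiabatic process, so W = −ΔU = -5960 J.
Net over both steps: W = 3850 J, Q = 3440 J, ΔU = -418 J.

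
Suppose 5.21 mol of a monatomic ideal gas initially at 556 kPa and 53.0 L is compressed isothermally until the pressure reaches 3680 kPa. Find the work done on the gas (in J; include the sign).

T₁ = P₁V₁/(nR) = 556×53.0/(5.21×8.314) = 680 K.
Isothermal: T stays 680 K; PV = const ⇒ V₂ = 8.01 L, P₂ = 3680 kPa.
W = nRT ln(V₂/V₁) = 5.21×8.314×680×ln(0.151) = -55700 J.
Work done on the gas = −W_by = 55700 J.

55700 J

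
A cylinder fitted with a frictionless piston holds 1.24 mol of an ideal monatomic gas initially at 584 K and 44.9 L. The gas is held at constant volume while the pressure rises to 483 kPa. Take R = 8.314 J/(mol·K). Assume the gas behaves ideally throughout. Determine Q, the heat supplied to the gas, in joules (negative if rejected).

P₁ = nRT₁/V₁ = 1.24×8.314×584/44.9 = 134 kPa.
Isochoric: V stays 44.9 L; P/T = const ⇒ T₂ = 2100 K, P₂ = 483 kPa.
W = 0 (no volume change).
ΔU = nCvΔT = 1.24×12.5×(2100−584) = 23500 J.
Q = ΔU = 23500 J.

23500 J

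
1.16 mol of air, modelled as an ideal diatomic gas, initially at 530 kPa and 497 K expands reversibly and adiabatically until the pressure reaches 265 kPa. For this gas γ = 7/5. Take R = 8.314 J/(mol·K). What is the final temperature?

V₁ = nRT₁/P₁ = 1.16×8.314×497/530 = 9.04 L.
Adiabatic: T₂/T₁ = (P₂/P₁)^((γ−1)/γ) ⇒ T₂ = 497×(0.500)^0.286 = 408 K; V₂ = 14.8 L.

408 K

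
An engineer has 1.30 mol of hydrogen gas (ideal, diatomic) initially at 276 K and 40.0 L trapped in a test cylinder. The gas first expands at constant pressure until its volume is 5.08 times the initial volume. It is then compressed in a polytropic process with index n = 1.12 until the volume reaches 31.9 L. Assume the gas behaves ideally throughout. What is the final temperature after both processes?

P₁ = nRT₁/V₁ = 1.30×8.314×276/40.0 = 74.6 kPa.
Step 1 — Isobaric: P stays 74.6 kPa; V/T = const ⇒ T₂ = 1400 K, V₂ = 203 L.
W = PΔV = 74.6×(203−40.0) kPa·L = 12200 J.
ΔU = nCvΔT = 1.30×20.8×(1400−276) = 30400 J.
Q = ΔU + W = nCpΔT = 42600 J.
State after step 1: P = 74.6 kPa, V = 203 L, T = 1400 K.
Step 2 — Polytropic n=1.12: T₂ = T₁(V₁/V₂)^(n−1) = 1400×(6.37)^0.12 = 1750 K; P₂ = P₁(V₁/V₂)^n = 593 kPa.
W = (P₁V₁−P₂V₂)/(n−1) = (74.6×203−593×31.9)/0.12 = -31400 J.
ΔU = nCvΔT = 1.30×20.8×(1750−1400) = 9430 J.
Q = ΔU + W = -22000 J.
Net over both steps: W = -19200 J, Q = 20600 J, ΔU = 39900 J.

1750 K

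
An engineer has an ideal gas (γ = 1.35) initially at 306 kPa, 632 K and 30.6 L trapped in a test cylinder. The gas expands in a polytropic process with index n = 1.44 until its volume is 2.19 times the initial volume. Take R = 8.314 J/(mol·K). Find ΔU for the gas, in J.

n = P₁V₁/(RT₁) = 306×30.6/(8.314×632) = 1.78 mol.
Polytropic n=1.44: T₂ = T₁(V₁/V₂)^(n−1) = 632×(0.457)^0.44 = 448 K; P₂ = P₁(V₁/V₂)^n = 99.0 kPa.
For an ideal gas ΔU = nCvΔT with Cv = R/(γ−1) = 23.8 J/(mol·K).
ΔU = 1.78×23.8×(448−632) = -7800 J.

-7800 J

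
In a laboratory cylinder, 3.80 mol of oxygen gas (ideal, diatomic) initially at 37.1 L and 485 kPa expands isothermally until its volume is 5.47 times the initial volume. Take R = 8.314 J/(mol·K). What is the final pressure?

T₁ = P₁V₁/(nR) = 485×37.1/(3.80×8.314) = 570 K.
Isothermal: T stays 570 K; PV = const ⇒ V₂ = 203 L, P₂ = 88.7 kPa.

88.7 kPa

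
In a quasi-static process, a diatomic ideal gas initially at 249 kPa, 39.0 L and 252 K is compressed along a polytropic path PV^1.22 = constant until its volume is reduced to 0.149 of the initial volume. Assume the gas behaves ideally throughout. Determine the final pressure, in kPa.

2540 kPa

Polytropic n=1.22: T₂ = T₁(V₁/V₂)^(n−1) = 252×(6.71)^0.22 = 383 K; P₂ = P₁(V₁/V₂)^n = 2540 kPa.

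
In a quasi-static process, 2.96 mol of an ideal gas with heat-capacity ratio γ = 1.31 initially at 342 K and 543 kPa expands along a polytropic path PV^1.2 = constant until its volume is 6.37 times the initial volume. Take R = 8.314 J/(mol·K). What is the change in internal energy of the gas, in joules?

-8400 J

V₁ = nRT₁/P₁ = 2.96×8.314×342/543 = 15.5 L.
Polytropic n=1.2: T₂ = T₁(V₁/V₂)^(n−1) = 342×(0.157)^0.20 = 236 K; P₂ = P₁(V₁/V₂)^n = 58.9 kPa.
For an ideal gas ΔU = nCvΔT with Cv = R/(γ−1) = 26.8 J/(mol·K).
ΔU = 2.96×26.8×(236−342) = -8400 J.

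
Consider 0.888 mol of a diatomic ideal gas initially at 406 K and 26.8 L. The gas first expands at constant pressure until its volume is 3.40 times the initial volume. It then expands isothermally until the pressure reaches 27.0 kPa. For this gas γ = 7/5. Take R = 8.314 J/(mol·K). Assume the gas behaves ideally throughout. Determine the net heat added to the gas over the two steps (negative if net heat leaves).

P₁ = nRT₁/V₁ = 0.888×8.314×406/26.8 = 112 kPa.
Step 1 — Isobaric: P stays 112 kPa; V/T = const ⇒ T₂ = 1380 K, V₂ = 91.1 L.
W = PΔV = 112×(91.1−26.8) kPa·L = 7190 J.
ΔU = nCvΔT = 0.888×20.8×(1380−406) = 18000 J.
Q = ΔU + W = nCpΔT = 25200 J.
State after step 1: P = 112 kPa, V = 91.1 L, T = 1380 K.
Step 2 — Isothermal: T stays 1380 K; PV = const ⇒ V₂ = 377 L, P₂ = 27.0 kPa.
ΔU = 0 (ideal gas, T constant).
W = nRT ln(V₂/V₁) = 0.888×8.314×1380×ln(4.14) = 14500 J.
Q = ΔU + W = 14500 J.
Net over both steps: W = 21700 J, Q = 39700 J, ΔU = 18000 J.

39700 J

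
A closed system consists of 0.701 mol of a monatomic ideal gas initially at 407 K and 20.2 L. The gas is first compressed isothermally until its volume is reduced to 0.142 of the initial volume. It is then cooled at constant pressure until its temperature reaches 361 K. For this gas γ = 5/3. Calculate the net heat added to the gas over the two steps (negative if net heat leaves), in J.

-5300 J

P₁ = nRT₁/V₁ = 0.701×8.314×407/20.2 = 117 kPa.
Step 1 — Isothermal: T stays 407 K; PV = const ⇒ V₂ = 2.87 L, P₂ = 827 kPa.
ΔU = 0 (ideal gas, T constant).
W = nRT ln(V₂/V₁) = 0.701×8.314×407×ln(0.142) = -4630 J.
Q = ΔU + W = -4630 J.
State after step 1: P = 827 kPa, V = 2.87 L, T = 407 K.
Step 2 — Isobaric: P stays 827 kPa; V/T = const ⇒ T₂ = 361 K, V₂ = 2.54 L.
W = PΔV = 827×(2.54−2.87) kPa·L = -268 J.
ΔU = nCvΔT = 0.701×12.5×(361−407) = -402 J.
Q = ΔU + W = nCpΔT = -670 J.
Net over both steps: W = -4900 J, Q = -5300 J, ΔU = -402 J.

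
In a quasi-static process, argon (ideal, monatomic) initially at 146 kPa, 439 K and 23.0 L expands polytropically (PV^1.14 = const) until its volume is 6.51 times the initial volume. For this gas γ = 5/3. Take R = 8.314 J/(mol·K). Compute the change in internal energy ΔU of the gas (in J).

n = P₁V₁/(RT₁) = 146×23.0/(8.314×439) = 0.920 mol.
Polytropic n=1.14: T₂ = T₁(V₁/V₂)^(n−1) = 439×(0.154)^0.14 = 338 K; P₂ = P₁(V₁/V₂)^n = 17.3 kPa.
For an ideal gas ΔU = nCvΔT with Cv = (3/2)R = 12.5 J/(mol·K).
ΔU = 0.920×12.5×(338−439) = -1160 J.

-1160 J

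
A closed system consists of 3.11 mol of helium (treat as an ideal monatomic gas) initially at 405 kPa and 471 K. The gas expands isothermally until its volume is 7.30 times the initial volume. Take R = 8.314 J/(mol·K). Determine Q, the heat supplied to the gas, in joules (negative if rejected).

24200 J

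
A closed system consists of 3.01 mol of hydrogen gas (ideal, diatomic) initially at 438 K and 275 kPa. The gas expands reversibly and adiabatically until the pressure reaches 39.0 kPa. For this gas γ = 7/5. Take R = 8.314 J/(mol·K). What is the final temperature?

251 K

V₁ = nRT₁/P₁ = 3.01×8.314×438/275 = 39.9 L.
Adiabatic: T₂/T₁ = (P₂/P₁)^((γ−1)/γ) ⇒ T₂ = 438×(0.142)^0.286 = 251 K; V₂ = 161 L.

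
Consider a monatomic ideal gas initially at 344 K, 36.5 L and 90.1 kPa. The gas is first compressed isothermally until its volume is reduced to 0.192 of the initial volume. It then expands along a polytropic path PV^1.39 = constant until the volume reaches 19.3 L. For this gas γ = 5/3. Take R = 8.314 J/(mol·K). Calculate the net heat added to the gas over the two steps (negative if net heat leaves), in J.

-4280 J

n = P₁V₁/(RT₁) = 90.1×36.5/(8.314×344) = 1.15 mol.
Step 1 — Isothermal: T stays 344 K; PV = const ⇒ V₂ = 7.01 L, P₂ = 469 kPa.
ΔU = 0 (ideal gas, T constant).
W = nRT ln(V₂/V₁) = 1.15×8.314×344×ln(0.192) = -5430 J.
Q = ΔU + W = -5430 J.
State after step 1: P = 469 kPa, V = 7.01 L, T = 344 K.
Step 2 — Polytropic n=1.39: T₂ = T₁(V₁/V₂)^(n−1) = 344×(0.363)^0.39 = 232 K; P₂ = P₁(V₁/V₂)^n = 115 kPa.
W = (P₁V₁−P₂V₂)/(n−1) = (469×7.01−115×19.3)/0.39 = 2750 J.
ΔU = nCvΔT = 1.15×12.5×(232−344) = -1610 J.
Q = ΔU + W = 1140 J.
Net over both steps: W = -2670 J, Q = -4280 J, ΔU = -1610 J.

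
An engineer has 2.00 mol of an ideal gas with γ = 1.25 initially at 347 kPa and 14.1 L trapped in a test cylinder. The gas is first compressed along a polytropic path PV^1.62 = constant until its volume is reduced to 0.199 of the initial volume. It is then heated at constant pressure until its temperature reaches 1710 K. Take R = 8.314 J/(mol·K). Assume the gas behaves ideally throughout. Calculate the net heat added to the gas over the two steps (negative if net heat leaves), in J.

95700 J

T₁ = P₁V₁/(nR) = 347×14.1/(2.00×8.314) = 294 K.
Step 1 — Polytropic n=1.62: T₂ = T₁(V₁/V₂)^(n−1) = 294×(5.03)^0.62 = 801 K; P₂ = P₁(V₁/V₂)^n = 4740 kPa.
W = (P₁V₁−P₂V₂)/(n−1) = (347×14.1−4740×2.81)/0.62 = -13600 J.
ΔU = nCvΔT = 2.00×33.3×(801−294) = 33700 J.
Q = ΔU + W = 20100 J.
State after step 1: P = 4740 kPa, V = 2.81 L, T = 801 K.
Step 2 — Isobaric: P stays 4740 kPa; V/T = const ⇒ T₂ = 1710 K, V₂ = 5.99 L.
W = PΔV = 4740×(5.99−2.81) kPa·L = 15100 J.
ΔU = nCvΔT = 2.00×33.3×(1710−801) = 60500 J.
Q = ΔU + W = nCpΔT = 75600 J.
Net over both steps: W = 1540 J, Q = 95700 J, ΔU = 94200 J.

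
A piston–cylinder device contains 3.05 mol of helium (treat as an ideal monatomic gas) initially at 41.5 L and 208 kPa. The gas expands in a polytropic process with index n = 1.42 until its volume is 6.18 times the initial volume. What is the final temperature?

158 K

T₁ = P₁V₁/(nR) = 208×41.5/(3.05×8.314) = 340 K.
Polytropic n=1.42: T₂ = T₁(V₁/V₂)^(n−1) = 340×(0.162)^0.42 = 158 K; P₂ = P₁(V₁/V₂)^n = 15.7 kPa.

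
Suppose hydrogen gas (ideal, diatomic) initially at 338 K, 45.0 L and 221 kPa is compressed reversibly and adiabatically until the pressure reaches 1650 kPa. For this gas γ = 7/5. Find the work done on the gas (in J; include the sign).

n = P₁V₁/(RT₁) = 221×45.0/(8.314×338) = 3.54 mol.
Adiabatic: T₂/T₁ = (P₂/P₁)^((γ−1)/γ) ⇒ T₂ = 338×(7.47)^0.286 = 600 K; V₂ = 10.7 L.
ΔU = nCvΔT = 3.54×20.8×(600−338) = 19300 J.
Q = 0 for an adiabatic process, so W = −ΔU = -19300 J.
Work done on the gas = −W_by = 19300 J.

19300 J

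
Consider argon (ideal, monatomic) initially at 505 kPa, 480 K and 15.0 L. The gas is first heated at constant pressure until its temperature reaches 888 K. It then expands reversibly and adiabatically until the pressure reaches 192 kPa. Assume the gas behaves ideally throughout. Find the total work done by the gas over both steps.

n = P₁V₁/(RT₁) = 505×15.0/(8.314×480) = 1.90 mol.
Step 1 — Isobaric: P stays 505 kPa; V/T = const ⇒ T₂ = 888 K, V₂ = 27.8 L.
W = PΔV = 505×(27.8−15.0) kPa·L = 6440 J.
ΔU = nCvΔT = 1.90×12.5×(888−480) = 9660 J.
Q = ΔU + W = nCpΔT = 16100 J.
State after step 1: P = 505 kPa, V = 27.8 L, T = 888 K.
Step 2 — Adiabatic: T₂/T₁ = (P₂/P₁)^((γ−1)/γ) ⇒ T₂ = 888×(0.380)^0.400 = 603 K; V₂ = 49.6 L.
ΔU = nCvΔT = 1.90×12.5×(603−888) = -6740 J.
Q = 0 for an adiabatic process, so W = −ΔU = 6740 J.
Net over both steps: W = 13200 J, Q = 16100 J, ΔU = 2910 J.

13200 J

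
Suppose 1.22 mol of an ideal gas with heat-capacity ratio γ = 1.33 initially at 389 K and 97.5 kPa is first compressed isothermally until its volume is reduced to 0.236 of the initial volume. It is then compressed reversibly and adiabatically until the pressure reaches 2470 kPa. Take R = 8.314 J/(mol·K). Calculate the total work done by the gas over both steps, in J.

-12400 J

V₁ = nRT₁/P₁ = 1.22×8.314×389/97.5 = 40.5 L.
Step 1 — Isothermal: T stays 389 K; PV = const ⇒ V₂ = 9.55 L, P₂ = 413 kPa.
ΔU = 0 (ideal gas, T constant).
W = nRT ln(V₂/V₁) = 1.22×8.314×389×ln(0.236) = -5700 J.
Q = ΔU + W = -5700 J.
State after step 1: P = 413 kPa, V = 9.55 L, T = 389 K.
Step 2 — Adiabatic: T₂/T₁ = (P₂/P₁)^((γ−1)/γ) ⇒ T₂ = 389×(5.98)^0.248 = 606 K; V₂ = 2.49 L.
ΔU = nCvΔT = 1.22×25.2×(606−389) = 6680 J.
Q = 0 for an adiabatic process, so W = −ΔU = -6680 J.
Net over both steps: W = -12400 J, Q = -5700 J, ΔU = 6680 J.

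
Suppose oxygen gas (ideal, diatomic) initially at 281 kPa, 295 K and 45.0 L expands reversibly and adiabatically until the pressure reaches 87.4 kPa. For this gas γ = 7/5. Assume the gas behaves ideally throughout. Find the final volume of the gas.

Adiabatic: T₂/T₁ = (P₂/P₁)^((γ−1)/γ) ⇒ T₂ = 295×(0.311)^0.286 = 211 K; V₂ = 104 L.

104 L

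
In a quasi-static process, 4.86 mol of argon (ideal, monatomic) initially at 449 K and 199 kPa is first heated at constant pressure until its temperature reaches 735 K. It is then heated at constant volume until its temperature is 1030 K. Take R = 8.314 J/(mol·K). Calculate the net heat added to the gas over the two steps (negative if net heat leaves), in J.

46800 J

V₁ = nRT₁/P₁ = 4.86×8.314×449/199 = 91.2 L.
Step 1 — Isobaric: P stays 199 kPa; V/T = const ⇒ T₂ = 735 K, V₂ = 149 L.
W = PΔV = 199×(149−91.2) kPa·L = 11600 J.
ΔU = nCvΔT = 4.86×12.5×(735−449) = 17300 J.
Q = ΔU + W = nCpΔT = 28900 J.
State after step 1: P = 199 kPa, V = 149 L, T = 735 K.
Step 2 — Isochoric: V stays 149 L; P/T = const ⇒ T₂ = 1030 K, P₂ = 279 kPa.
W = 0 (no volume change).
ΔU = nCvΔT = 4.86×12.5×(1030−735) = 17900 J.
Q = ΔU = 17900 J.
Net over both steps: W = 11600 J, Q = 46800 J, ΔU = 35200 J.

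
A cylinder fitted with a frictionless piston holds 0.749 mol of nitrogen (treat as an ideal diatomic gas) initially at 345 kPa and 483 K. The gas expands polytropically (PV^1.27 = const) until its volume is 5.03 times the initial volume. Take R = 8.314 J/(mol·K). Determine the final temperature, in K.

312 K

V₁ = nRT₁/P₁ = 0.749×8.314×483/345 = 8.72 L.
Polytropic n=1.27: T₂ = T₁(V₁/V₂)^(n−1) = 483×(0.199)^0.27 = 312 K; P₂ = P₁(V₁/V₂)^n = 44.3 kPa.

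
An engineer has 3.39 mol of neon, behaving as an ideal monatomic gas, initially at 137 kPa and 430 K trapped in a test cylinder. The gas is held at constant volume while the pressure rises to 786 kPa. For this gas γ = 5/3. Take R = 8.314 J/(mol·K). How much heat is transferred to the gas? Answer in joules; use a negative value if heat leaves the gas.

V₁ = nRT₁/P₁ = 3.39×8.314×430/137 = 88.5 L.
Isochoric: V stays 88.5 L; P/T = const ⇒ T₂ = 2470 K, P₂ = 786 kPa.
W = 0 (no volume change).
ΔU = nCvΔT = 3.39×12.5×(2470−430) = 86100 J.
Q = ΔU = 86100 J.

86100 J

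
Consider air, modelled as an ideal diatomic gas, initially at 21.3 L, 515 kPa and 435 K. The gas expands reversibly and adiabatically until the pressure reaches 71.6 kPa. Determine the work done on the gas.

-11800 J

n = P₁V₁/(RT₁) = 515×21.3/(8.314×435) = 3.03 mol.
Adiabatic: T₂/T₁ = (P₂/P₁)^((γ−1)/γ) ⇒ T₂ = 435×(0.139)^0.286 = 248 K; V₂ = 87.2 L.
ΔU = nCvΔT = 3.03×20.8×(248−435) = -11800 J.
Q = 0 for an adiabatic process, so W = −ΔU = 11800 J.
Work done on the gas = −W_by = -11800 J.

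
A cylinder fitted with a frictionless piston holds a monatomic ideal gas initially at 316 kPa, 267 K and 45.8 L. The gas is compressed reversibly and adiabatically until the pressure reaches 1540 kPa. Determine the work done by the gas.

-19200 J

n = P₁V₁/(RT₁) = 316×45.8/(8.314×267) = 6.52 mol.
Adiabatic: T₂/T₁ = (P₂/P₁)^((γ−1)/γ) ⇒ T₂ = 267×(4.87)^0.400 = 503 K; V₂ = 17.7 L.
ΔU = nCvΔT = 6.52×12.5×(503−267) = 19200 J.
Q = 0 for an adiabatic process, so W = −ΔU = -19200 J.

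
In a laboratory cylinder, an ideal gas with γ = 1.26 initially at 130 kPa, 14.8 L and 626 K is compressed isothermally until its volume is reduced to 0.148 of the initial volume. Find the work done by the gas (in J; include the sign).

n = P₁V₁/(RT₁) = 130×14.8/(8.314×626) = 0.370 mol.
Isothermal: T stays 626 K; PV = const ⇒ V₂ = 2.19 L, P₂ = 878 kPa.
W = nRT ln(V₂/V₁) = 0.370×8.314×626×ln(0.148) = -3680 J.

-3680 J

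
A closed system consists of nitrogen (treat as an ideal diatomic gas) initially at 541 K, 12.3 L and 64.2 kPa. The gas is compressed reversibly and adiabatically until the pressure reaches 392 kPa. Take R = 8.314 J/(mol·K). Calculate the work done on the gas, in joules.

n = P₁V₁/(RT₁) = 64.2×12.3/(8.314×541) = 0.176 mol.
Adiabatic: T₂/T₁ = (P₂/P₁)^((γ−1)/γ) ⇒ T₂ = 541×(6.11)^0.286 = 907 K; V₂ = 3.38 L.
ΔU = nCvΔT = 0.176×20.8×(907−541) = 1340 J.
Q = 0 for an adiabatic process, so W = −ΔU = -1340 J.
Work done on the gas = −W_by = 1340 J.

1340 J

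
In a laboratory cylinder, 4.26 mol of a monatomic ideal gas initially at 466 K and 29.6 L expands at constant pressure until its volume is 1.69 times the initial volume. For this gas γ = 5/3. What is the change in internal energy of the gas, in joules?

P₁ = nRT₁/V₁ = 4.26×8.314×466/29.6 = 558 kPa.
Isobaric: P stays 558 kPa; V/T = const ⇒ T₂ = 788 K, V₂ = 50.0 L.
For an ideal gas ΔU = nCvΔT with Cv = (3/2)R = 12.5 J/(mol·K).
ΔU = 4.26×12.5×(788−466) = 17100 J.

17100 J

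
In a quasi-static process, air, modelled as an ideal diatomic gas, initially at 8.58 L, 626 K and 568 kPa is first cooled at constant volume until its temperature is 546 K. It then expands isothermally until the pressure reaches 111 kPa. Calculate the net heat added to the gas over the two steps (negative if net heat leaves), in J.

n = P₁V₁/(RT₁) = 568×8.58/(8.314×626) = 0.936 mol.
Step 1 — Isochoric: V stays 8.58 L; P/T = const ⇒ T₂ = 546 K, P₂ = 495 kPa.
W = 0 (no volume change).
ΔU = nCvΔT = 0.936×20.8×(546−626) = -1560 J.
Q = ΔU = -1560 J.
State after step 1: P = 495 kPa, V = 8.58 L, T = 546 K.
Step 2 — Isothermal: T stays 546 K; PV = const ⇒ V₂ = 38.3 L, P₂ = 111 kPa.
ΔU = 0 (ideal gas, T constant).
W = nRT ln(V₂/V₁) = 0.936×8.314×546×ln(4.46) = 6360 J.
Q = ΔU + W = 6360 J.
Net over both steps: W = 6360 J, Q = 4800 J, ΔU = -1560 J.

4800 J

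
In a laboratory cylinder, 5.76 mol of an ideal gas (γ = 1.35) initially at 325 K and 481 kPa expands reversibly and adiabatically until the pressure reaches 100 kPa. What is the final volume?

104 L

V₁ = nRT₁/P₁ = 5.76×8.314×325/481 = 32.4 L.
Adiabatic: T₂/T₁ = (P₂/P₁)^((γ−1)/γ) ⇒ T₂ = 325×(0.208)^0.259 = 216 K; V₂ = 104 L.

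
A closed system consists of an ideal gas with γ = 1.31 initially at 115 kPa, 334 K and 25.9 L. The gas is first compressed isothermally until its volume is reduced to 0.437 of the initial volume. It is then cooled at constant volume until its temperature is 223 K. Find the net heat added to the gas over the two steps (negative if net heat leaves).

n = P₁V₁/(RT₁) = 115×25.9/(8.314×334) = 1.07 mol.
Step 1 — Isothermal: T stays 334 K; PV = const ⇒ V₂ = 11.3 L, P₂ = 263 kPa.
ΔU = 0 (ideal gas, T constant).
W = nRT ln(V₂/V₁) = 1.07×8.314×334×ln(0.437) = -2470 J.
Q = ΔU + W = -2470 J.
State after step 1: P = 263 kPa, V = 11.3 L, T = 334 K.
Step 2 — Isochoric: V stays 11.3 L; P/T = const ⇒ T₂ = 223 K, P₂ = 176 kPa.
W = 0 (no volume change).
ΔU = nCvΔT = 1.07×26.8×(223−334) = -3190 J.
Q = ΔU = -3190 J.
Net over both steps: W = -2470 J, Q = -5660 J, ΔU = -3190 J.

-5660 J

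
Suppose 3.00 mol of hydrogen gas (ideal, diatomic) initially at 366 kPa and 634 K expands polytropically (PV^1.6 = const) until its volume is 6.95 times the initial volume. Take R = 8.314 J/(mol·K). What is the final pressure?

16.5 kPa

V₁ = nRT₁/P₁ = 3.00×8.314×634/366 = 43.2 L.
Polytropic n=1.6: T₂ = T₁(V₁/V₂)^(n−1) = 634×(0.144)^0.60 = 198 K; P₂ = P₁(V₁/V₂)^n = 16.5 kPa.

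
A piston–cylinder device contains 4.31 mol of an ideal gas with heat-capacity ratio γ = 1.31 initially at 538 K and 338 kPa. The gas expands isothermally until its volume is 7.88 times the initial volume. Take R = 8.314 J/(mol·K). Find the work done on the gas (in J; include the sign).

-39800 J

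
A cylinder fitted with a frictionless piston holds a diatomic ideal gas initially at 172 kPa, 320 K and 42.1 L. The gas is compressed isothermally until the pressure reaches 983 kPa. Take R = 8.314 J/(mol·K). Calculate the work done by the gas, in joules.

-12600 J

n = P₁V₁/(RT₁) = 172×42.1/(8.314×320) = 2.72 mol.
Isothermal: T stays 320 K; PV = const ⇒ V₂ = 7.37 L, P₂ = 983 kPa.
W = nRT ln(V₂/V₁) = 2.72×8.314×320×ln(0.175) = -12600 J.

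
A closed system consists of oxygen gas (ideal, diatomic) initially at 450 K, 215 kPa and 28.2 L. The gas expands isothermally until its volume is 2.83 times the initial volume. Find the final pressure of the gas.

76.0 kPa

Isothermal: T stays 450 K; PV = const ⇒ V₂ = 79.8 L, P₂ = 76.0 kPa.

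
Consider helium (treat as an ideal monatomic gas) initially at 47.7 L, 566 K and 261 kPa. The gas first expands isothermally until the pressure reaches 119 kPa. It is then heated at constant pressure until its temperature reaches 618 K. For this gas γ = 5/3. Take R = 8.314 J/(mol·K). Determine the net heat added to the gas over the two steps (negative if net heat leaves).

n = P₁V₁/(RT₁) = 261×47.7/(8.314×566) = 2.65 mol.
Step 1 — Isothermal: T stays 566 K; PV = const ⇒ V₂ = 105 L, P₂ = 119 kPa.
ΔU = 0 (ideal gas, T constant).
W = nRT ln(V₂/V₁) = 2.65×8.314×566×ln(2.19) = 9780 J.
Q = ΔU + W = 9780 J.
State after step 1: P = 119 kPa, V = 105 L, T = 566 K.
Step 2 — Isobaric: P stays 119 kPa; V/T = const ⇒ T₂ = 618 K, V₂ = 114 L.
W = PΔV = 119×(114−105) kPa·L = 1140 J.
ΔU = nCvΔT = 2.65×12.5×(618−566) = 1720 J.
Q = ΔU + W = nCpΔT = 2860 J.
Net over both steps: W = 10900 J, Q = 12600 J, ΔU = 1720 J.

12600 J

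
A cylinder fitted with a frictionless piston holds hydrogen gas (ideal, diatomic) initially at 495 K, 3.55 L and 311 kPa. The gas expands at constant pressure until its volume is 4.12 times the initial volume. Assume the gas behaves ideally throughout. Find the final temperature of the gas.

2040 K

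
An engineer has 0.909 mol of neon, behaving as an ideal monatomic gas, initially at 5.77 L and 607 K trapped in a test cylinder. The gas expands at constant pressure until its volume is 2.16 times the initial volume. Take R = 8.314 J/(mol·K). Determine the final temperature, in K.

P₁ = nRT₁/V₁ = 0.909×8.314×607/5.77 = 795 kPa.
Isobaric: P stays 795 kPa; V/T = const ⇒ T₂ = 1310 K, V₂ = 12.5 L.

1310 K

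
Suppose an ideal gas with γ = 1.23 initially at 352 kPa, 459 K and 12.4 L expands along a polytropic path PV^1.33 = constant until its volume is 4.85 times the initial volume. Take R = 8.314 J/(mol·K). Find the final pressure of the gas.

43.1 kPa

Polytropic n=1.33: T₂ = T₁(V₁/V₂)^(n−1) = 459×(0.206)^0.33 = 273 K; P₂ = P₁(V₁/V₂)^n = 43.1 kPa.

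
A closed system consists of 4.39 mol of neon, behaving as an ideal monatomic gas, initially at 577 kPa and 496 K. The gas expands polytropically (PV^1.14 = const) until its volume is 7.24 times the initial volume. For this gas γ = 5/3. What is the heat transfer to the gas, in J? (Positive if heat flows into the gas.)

24700 J

V₁ = nRT₁/P₁ = 4.39×8.314×496/577 = 31.4 L.
Polytropic n=1.14: T₂ = T₁(V₁/V₂)^(n−1) = 496×(0.138)^0.14 = 376 K; P₂ = P₁(V₁/V₂)^n = 60.4 kPa.
W = (P₁V₁−P₂V₂)/(n−1) = (577×31.4−60.4×227)/0.14 = 31300 J.
ΔU = nCvΔT = 4.39×12.5×(376−496) = -6570 J.
Q = ΔU + W = 24700 J.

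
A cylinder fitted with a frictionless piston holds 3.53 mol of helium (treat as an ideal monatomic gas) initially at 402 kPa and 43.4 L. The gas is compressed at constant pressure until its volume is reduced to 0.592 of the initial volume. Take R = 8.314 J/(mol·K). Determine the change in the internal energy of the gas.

-10700 J

T₁ = P₁V₁/(nR) = 402×43.4/(3.53×8.314) = 594 K.
Isobaric: P stays 402 kPa; V/T = const ⇒ T₂ = 352 K, V₂ = 25.7 L.
For an ideal gas ΔU = nCvΔT with Cv = (3/2)R = 12.5 J/(mol·K).
ΔU = 3.53×12.5×(352−594) = -10700 J.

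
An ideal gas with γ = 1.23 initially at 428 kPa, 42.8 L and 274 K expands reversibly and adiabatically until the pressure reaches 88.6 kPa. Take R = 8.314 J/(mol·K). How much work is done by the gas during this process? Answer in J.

20300 J

n = P₁V₁/(RT₁) = 428×42.8/(8.314×274) = 8.04 mol.
Adiabatic: T₂/T₁ = (P₂/P₁)^((γ−1)/γ) ⇒ T₂ = 274×(0.207)^0.187 = 204 K; V₂ = 154 L.
ΔU = nCvΔT = 8.04×36.1×(204−274) = -20300 J.
Q = 0 for an adiabatic process, so W = −ΔU = 20300 J.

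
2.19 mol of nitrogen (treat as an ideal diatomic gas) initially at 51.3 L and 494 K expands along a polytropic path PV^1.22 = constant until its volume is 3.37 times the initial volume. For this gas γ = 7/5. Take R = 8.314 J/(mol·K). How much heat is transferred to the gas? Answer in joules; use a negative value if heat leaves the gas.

P₁ = nRT₁/V₁ = 2.19×8.314×494/51.3 = 175 kPa.
Polytropic n=1.22: T₂ = T₁(V₁/V₂)^(n−1) = 494×(0.297)^0.22 = 378 K; P₂ = P₁(V₁/V₂)^n = 39.8 kPa.
W = (P₁V₁−P₂V₂)/(n−1) = (175×51.3−39.8×173)/0.22 = 9590 J.
ΔU = nCvΔT = 2.19×20.8×(378−494) = -5270 J.
Q = ΔU + W = 4320 J.

4320 J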